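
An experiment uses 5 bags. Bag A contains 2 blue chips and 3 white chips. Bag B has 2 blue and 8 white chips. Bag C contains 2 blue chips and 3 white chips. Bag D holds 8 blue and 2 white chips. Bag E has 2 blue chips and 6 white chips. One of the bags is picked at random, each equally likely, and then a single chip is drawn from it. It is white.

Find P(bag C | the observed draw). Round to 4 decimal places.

0.2034

Under each hypothesis, the probability of this draw is: P(data | bag A) = (3/5) = 3/5; P(data | bag B) = (8/10) = 4/5; P(data | bag C) = (3/5) = 3/5; P(data | bag D) = (2/10) = 1/5; P(data | bag E) = (6/8) = 3/4.
Multiplying each by its prior: 1/5 · 3/5 = 3/25, 1/5 · 4/5 = 4/25, 1/5 · 3/5 = 3/25, 1/5 · 1/5 = 1/25, 1/5 · 3/4 = 3/20; summing to 59/100.
Therefore the posterior P(bag C | data) = (3/25) / (59/100) = 12/59.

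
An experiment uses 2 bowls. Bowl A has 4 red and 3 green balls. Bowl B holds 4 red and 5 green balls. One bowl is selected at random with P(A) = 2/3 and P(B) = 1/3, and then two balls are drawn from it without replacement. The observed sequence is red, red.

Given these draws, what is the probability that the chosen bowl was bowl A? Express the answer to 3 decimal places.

For each hypothesis, P(data | H) works out to: P(data | bowl A) = (4/7)(3/6) = 2/7; P(data | bowl B) = (4/9)(3/8) = 1/6.
Weighting by the prior gives 2/3 · 2/7 = 4/21, 1/3 · 1/6 = 1/18; with total 31/126.
By Bayes' rule, P(bowl A | data) = (4/21) / (31/126) = 24/31.

0.774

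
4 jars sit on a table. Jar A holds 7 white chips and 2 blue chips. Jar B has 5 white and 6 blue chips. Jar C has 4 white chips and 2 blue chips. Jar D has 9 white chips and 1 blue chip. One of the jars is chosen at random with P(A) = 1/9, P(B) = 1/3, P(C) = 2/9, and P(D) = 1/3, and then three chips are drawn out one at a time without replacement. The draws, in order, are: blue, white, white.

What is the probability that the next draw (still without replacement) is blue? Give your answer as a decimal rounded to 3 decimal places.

The likelihood of the observed sequence under each hypothesis: P(data | jar A) = (2/9)(7/8)(6/7) = 0.16667; P(data | jar B) = (6/11)(5/10)(4/9) = 0.12121; P(data | jar C) = (2/6)(4/5)(3/4) = 0.2; P(data | jar D) = (1/10)(9/9)(8/8) = 0.1.
Weighting by the prior gives 1/9 · 0.16667 = 0.018519, 1/3 · 0.12121 = 0.040404, 2/9 · 0.2 = 0.044444, 1/3 · 0.1 = 0.033333; with total 0.1367.
The posterior is then P(jar A | data) = 0.13547, P(jar B | data) = 0.29557, P(jar C | data) = 0.32512, P(jar D | data) = 0.24384.
Averaging over the posterior, P(blue next | data) = (1/6)(0.13547) + (5/8)(0.29557) + (1/3)(0.32512) + (0)(0.24384) = 0.31568.

0.316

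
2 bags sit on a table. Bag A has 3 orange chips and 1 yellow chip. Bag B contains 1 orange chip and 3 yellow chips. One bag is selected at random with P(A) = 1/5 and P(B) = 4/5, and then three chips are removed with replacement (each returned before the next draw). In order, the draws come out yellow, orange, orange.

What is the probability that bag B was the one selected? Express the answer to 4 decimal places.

0.5714

Compute the likelihood of the observed sequence for each case: P(data | bag A) = (1/4)(3/4)(3/4) = 9/64; P(data | bag B) = (3/4)(1/4)(1/4) = 3/64.
The prior-weighted likelihoods are 1/5 · 9/64 = 9/320, 4/5 · 3/64 = 3/80; with total 21/320.
Therefore the posterior P(bag B | data) = (3/80) / (21/320) = 4/7.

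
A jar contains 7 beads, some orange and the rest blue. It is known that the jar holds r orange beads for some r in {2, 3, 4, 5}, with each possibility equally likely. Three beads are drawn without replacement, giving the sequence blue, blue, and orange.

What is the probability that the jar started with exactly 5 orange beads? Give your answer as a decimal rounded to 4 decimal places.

The likelihood of the observed sequence under each hypothesis: P(data | r = 2) = (5/7)(4/6)(2/5) = 4/21; P(data | r = 3) = (4/7)(3/6)(3/5) = 6/35; P(data | r = 4) = (3/7)(2/6)(4/5) = 4/35; P(data | r = 5) = (2/7)(1/6)(5/5) = 1/21.
Multiplying each by its prior: 1/4 · 4/21 = 1/21, 1/4 · 6/35 = 3/70, 1/4 · 4/35 = 1/35, 1/4 · 1/21 = 1/84; summing to 11/84.
Therefore the posterior P(r = 5 | data) = (1/84) / (11/84) = 1/11.

0.0909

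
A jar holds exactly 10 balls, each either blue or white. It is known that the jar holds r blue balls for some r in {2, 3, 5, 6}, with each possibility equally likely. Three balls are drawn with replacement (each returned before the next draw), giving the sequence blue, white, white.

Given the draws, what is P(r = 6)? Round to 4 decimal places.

For each hypothesis, P(data | H) works out to: P(data | r = 2) = (2/10)(8/10)(8/10) = 0.128; P(data | r = 3) = (3/10)(7/10)(7/10) = 0.147; P(data | r = 5) = (5/10)(5/10)(5/10) = 0.125; P(data | r = 6) = (6/10)(4/10)(4/10) = 0.096.
Multiplying each by its prior: 1/4 · 0.128 = 0.032, 1/4 · 0.147 = 0.03675, 1/4 · 0.125 = 0.03125, 1/4 · 0.096 = 0.024; with total 0.124.
Hence P(r = 6 | data) = (0.024) / (0.124) = 0.19355.

0.1935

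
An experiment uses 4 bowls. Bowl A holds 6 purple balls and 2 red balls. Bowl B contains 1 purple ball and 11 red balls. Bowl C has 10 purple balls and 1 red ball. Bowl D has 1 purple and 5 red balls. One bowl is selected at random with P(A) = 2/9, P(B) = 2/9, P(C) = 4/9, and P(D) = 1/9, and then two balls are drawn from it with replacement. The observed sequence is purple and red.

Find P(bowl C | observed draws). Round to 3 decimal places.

0.331

Under each hypothesis, the probability of the observed sequence is: P(data | bowl A) = (6/8)(2/8) = 0.1875; P(data | bowl B) = (1/12)(11/12) = 0.076389; P(data | bowl C) = (10/11)(1/11) = 0.082645; P(data | bowl D) = (1/6)(5/6) = 0.13889.
The prior-weighted likelihoods are 2/9 · 0.1875 = 0.041667, 2/9 · 0.076389 = 0.016975, 4/9 · 0.082645 = 0.036731, 1/9 · 0.13889 = 0.015432; these sum to 0.11081.
By Bayes' rule, P(bowl C | data) = (0.036731) / (0.11081) = 0.33149.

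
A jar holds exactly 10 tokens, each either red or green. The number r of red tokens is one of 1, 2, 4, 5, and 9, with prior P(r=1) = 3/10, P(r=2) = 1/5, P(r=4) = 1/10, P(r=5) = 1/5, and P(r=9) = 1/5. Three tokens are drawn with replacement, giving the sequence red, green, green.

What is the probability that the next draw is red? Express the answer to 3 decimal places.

0.301

The likelihood of the observed sequence under each hypothesis: P(data | r = 1) = (1/10)(9/10)(9/10) = 0.081; P(data | r = 2) = (2/10)(8/10)(8/10) = 0.128; P(data | r = 4) = (4/10)(6/10)(6/10) = 0.144; P(data | r = 5) = (5/10)(5/10)(5/10) = 0.125; P(data | r = 9) = (9/10)(1/10)(1/10) = 0.009.
The prior-weighted likelihoods are 3/10 · 0.081 = 0.0243, 1/5 · 0.128 = 0.0256, 1/10 · 0.144 = 0.0144, 1/5 · 0.125 = 0.025, 1/5 · 0.009 = 0.0018; these sum to 0.0911.
The posterior is then P(r = 1 | data) = 0.26674, P(r = 2 | data) = 0.28101, P(r = 4 | data) = 0.15807, P(r = 5 | data) = 0.27442, P(r = 9 | data) = 0.019759.
So P(red next | data) = Σ P(red next | H) P(H | data) = (1/10)(0.26674) + (1/5)(0.28101) + (2/5)(0.15807) + (1/2)(0.27442) + (9/10)(0.019759) = 0.3011.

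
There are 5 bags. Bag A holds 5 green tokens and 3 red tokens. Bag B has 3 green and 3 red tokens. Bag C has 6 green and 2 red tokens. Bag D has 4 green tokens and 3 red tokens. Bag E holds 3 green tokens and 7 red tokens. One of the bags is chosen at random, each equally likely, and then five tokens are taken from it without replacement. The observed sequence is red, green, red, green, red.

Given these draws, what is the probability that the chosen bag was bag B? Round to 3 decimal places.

0.362

Compute the likelihood of the observed sequence for each case: P(data | bag A) = (3/8)(5/7)(2/6)(4/5)(1/4) = 0.017857; P(data | bag B) = (3/6)(3/5)(2/4)(2/3)(1/2) = 0.05; P(data | bag C) = (2/8)(6/7)(1/6)(5/5)(0/4) = 0; P(data | bag D) = (3/7)(4/6)(2/5)(3/4)(1/3) = 0.028571; P(data | bag E) = (7/10)(3/9)(6/8)(2/7)(5/6) = 0.041667.
Weighting by the prior gives 1/5 · 0.017857 = 0.0035714, 1/5 · 0.05 = 0.01, 1/5 · 0 = 0, 1/5 · 0.028571 = 0.0057143, 1/5 · 0.041667 = 0.0083333; with total 0.027619.
So P(bag B | data) = (0.01) / (0.027619) = 0.36207.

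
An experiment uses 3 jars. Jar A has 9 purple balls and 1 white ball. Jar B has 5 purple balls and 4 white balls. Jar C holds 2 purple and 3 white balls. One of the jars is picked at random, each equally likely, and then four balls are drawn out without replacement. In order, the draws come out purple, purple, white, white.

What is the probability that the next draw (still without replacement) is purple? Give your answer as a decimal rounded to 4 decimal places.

0.2655

The likelihood of the observed sequence under each hypothesis: P(data | jar A) = (9/10)(8/9)(1/8)(0/7) = 0; P(data | jar B) = (5/9)(4/8)(4/7)(3/6) = 0.079365; P(data | jar C) = (2/5)(1/4)(3/3)(2/2) = 0.1.
The prior-weighted likelihoods are 1/3 · 0 = 0, 1/3 · 0.079365 = 0.026455, 1/3 · 0.1 = 0.033333; these sum to 0.059788.
The posterior is then P(jar A | data) = 0, P(jar B | data) = 0.44248, P(jar C | data) = 0.55752.
So P(purple next | data) = Σ P(purple next | H) P(H | data) = (3/5)(0.44248) + (0)(0.55752) = 0.26549.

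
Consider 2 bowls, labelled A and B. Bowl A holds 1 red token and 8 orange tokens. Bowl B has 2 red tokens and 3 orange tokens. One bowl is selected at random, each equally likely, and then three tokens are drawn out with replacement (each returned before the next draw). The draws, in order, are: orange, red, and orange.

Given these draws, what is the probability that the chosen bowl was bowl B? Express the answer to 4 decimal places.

The likelihood of the observed sequence under each hypothesis: P(data | bowl A) = (8/9)(1/9)(8/9) = 0.087791; P(data | bowl B) = (3/5)(2/5)(3/5) = 0.144.
Weighting by the prior gives 1/2 · 0.087791 = 0.043896, 1/2 · 0.144 = 0.072; these sum to 0.1159.
By Bayes' rule, P(bowl B | data) = (0.072) / (0.1159) = 0.62125.

0.6212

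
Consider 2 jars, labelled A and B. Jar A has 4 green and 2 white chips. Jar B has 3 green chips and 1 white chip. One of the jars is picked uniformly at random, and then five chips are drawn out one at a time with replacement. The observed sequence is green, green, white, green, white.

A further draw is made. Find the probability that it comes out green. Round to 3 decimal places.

Under each hypothesis, the probability of the observed sequence is: P(data | jar A) = (4/6)(4/6)(2/6)(4/6)(2/6) = 0.032922; P(data | jar B) = (3/4)(3/4)(1/4)(3/4)(1/4) = 0.026367.
The prior-weighted likelihoods are 1/2 · 0.032922 = 0.016461, 1/2 · 0.026367 = 0.013184; summing to 0.029644.
Dividing through by the total gives posterior P(jar A | data) = 0.55528, P(jar B | data) = 0.44472.
Averaging over the posterior, P(green next | data) = (2/3)(0.55528) + (3/4)(0.44472) = 0.70373.

0.704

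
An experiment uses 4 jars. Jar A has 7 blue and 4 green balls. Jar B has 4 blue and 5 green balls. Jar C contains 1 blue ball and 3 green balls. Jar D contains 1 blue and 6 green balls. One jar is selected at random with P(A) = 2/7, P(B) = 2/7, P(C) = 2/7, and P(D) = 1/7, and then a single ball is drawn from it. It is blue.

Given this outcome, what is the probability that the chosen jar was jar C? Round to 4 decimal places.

0.1783

Compute the likelihood of this draw for each case: P(data | jar A) = (7/11) = 0.63636; P(data | jar B) = (4/9) = 0.44444; P(data | jar C) = (1/4) = 0.25; P(data | jar D) = (1/7) = 0.14286.
Weighting by the prior gives 2/7 · 0.63636 = 0.18182, 2/7 · 0.44444 = 0.12698, 2/7 · 0.25 = 0.071429, 1/7 · 0.14286 = 0.020408; summing to 0.40064.
So P(jar C | data) = (0.071429) / (0.40064) = 0.17829.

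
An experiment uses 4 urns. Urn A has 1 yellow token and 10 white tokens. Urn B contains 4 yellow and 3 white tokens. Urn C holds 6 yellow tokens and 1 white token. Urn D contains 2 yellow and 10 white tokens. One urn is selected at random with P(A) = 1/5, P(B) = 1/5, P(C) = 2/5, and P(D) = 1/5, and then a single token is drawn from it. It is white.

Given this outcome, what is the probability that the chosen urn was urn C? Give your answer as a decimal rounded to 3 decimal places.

The likelihood of this draw under each hypothesis: P(data | urn A) = (10/11) = 10/11; P(data | urn B) = (3/7) = 3/7; P(data | urn C) = (1/7) = 1/7; P(data | urn D) = (10/12) = 5/6.
Weighting by the prior gives 1/5 · 10/11 = 2/11, 1/5 · 3/7 = 3/35, 2/5 · 1/7 = 2/35, 1/5 · 5/6 = 1/6; summing to 227/462.
So P(urn C | data) = (2/35) / (227/462) = 132/1135.

0.116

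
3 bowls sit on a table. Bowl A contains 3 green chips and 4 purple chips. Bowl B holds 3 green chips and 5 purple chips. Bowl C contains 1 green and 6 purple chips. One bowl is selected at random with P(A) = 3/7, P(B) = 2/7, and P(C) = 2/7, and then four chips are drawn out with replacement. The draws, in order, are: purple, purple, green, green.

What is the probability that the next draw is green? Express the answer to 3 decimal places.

0.383

For each hypothesis, P(data | H) works out to: P(data | bowl A) = (4/7)(4/7)(3/7)(3/7) = 0.059975; P(data | bowl B) = (5/8)(5/8)(3/8)(3/8) = 0.054932; P(data | bowl C) = (6/7)(6/7)(1/7)(1/7) = 0.014994.
The prior-weighted likelihoods are 3/7 · 0.059975 = 0.025704, 2/7 · 0.054932 = 0.015695, 2/7 · 0.014994 = 0.0042839; with total 0.045682.
Dividing through by the total gives posterior P(bowl A | data) = 0.56266, P(bowl B | data) = 0.34356, P(bowl C | data) = 0.093777.
Averaging over the posterior, P(green next | data) = (3/7)(0.56266) + (3/8)(0.34356) + (1/7)(0.093777) = 0.38337.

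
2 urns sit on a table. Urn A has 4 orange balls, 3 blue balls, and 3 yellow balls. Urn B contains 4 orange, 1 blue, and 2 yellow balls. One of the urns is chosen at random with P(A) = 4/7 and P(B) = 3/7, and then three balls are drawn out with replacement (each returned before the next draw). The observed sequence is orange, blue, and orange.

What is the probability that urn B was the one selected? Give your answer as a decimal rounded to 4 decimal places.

0.4216

The likelihood of the observed sequence under each hypothesis: P(data | urn A) = (4/10)(3/10)(4/10) = 0.048; P(data | urn B) = (4/7)(1/7)(4/7) = 0.046647.
The prior-weighted likelihoods are 4/7 · 0.048 = 0.027429, 3/7 · 0.046647 = 0.019992; these sum to 0.04742.
Therefore the posterior P(urn B | data) = (0.019992) / (0.04742) = 0.42159.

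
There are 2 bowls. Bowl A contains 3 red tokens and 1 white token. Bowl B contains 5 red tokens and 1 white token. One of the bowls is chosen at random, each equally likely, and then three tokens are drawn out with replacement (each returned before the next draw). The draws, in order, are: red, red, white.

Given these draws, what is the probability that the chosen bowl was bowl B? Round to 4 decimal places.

For each hypothesis, P(data | H) works out to: P(data | bowl A) = (3/4)(3/4)(1/4) = 0.14062; P(data | bowl B) = (5/6)(5/6)(1/6) = 0.11574.
The prior-weighted likelihoods are 1/2 · 0.14062 = 0.070312, 1/2 · 0.11574 = 0.05787; summing to 0.12818.
By Bayes' rule, P(bowl B | data) = (0.05787) / (0.12818) = 0.45147.

0.4515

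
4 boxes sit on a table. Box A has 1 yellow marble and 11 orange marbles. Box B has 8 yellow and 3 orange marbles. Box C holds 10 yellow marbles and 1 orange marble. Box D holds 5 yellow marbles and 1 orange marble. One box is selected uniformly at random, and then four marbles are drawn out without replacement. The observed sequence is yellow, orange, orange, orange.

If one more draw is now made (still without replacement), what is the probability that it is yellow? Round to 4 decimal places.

0.0678

Under each hypothesis, the probability of the observed sequence is: P(data | box A) = (1/12)(11/11)(10/10)(9/9) = 0.083333; P(data | box B) = (8/11)(3/10)(2/9)(1/8) = 0.0060606; P(data | box C) = (10/11)(1/10)(0/9) = 0; P(data | box D) = (5/6)(1/5)(0/4) = 0.
The prior-weighted likelihoods are 1/4 · 0.083333 = 0.020833, 1/4 · 0.0060606 = 0.0015152, 1/4 · 0 = 0, 1/4 · 0 = 0; summing to 0.022348.
Normalising, the posterior is P(box A | data) = 0.9322, P(box B | data) = 0.067797, P(box C | data) = 0, P(box D | data) = 0.
The predictive probability is P(yellow next | data) = (0)(0.9322) + (1)(0.067797) = 0.067797.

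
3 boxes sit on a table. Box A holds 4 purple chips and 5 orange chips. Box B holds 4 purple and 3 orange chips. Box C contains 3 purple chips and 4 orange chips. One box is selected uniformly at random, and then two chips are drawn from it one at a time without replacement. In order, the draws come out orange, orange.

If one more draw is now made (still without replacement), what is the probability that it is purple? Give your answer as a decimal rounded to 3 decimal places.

0.629

Compute the likelihood of the observed sequence for each case: P(data | box A) = (5/9)(4/8) = 5/18; P(data | box B) = (3/7)(2/6) = 1/7; P(data | box C) = (4/7)(3/6) = 2/7.
Multiplying each by its prior: 1/3 · 5/18 = 5/54, 1/3 · 1/7 = 1/21, 1/3 · 2/7 = 2/21; these sum to 89/378.
Normalising, the posterior is P(box A | data) = 35/89, P(box B | data) = 18/89, P(box C | data) = 36/89.
Averaging over the posterior, P(purple next | data) = (4/7)(35/89) + (4/5)(18/89) + (3/5)(36/89) = 56/89.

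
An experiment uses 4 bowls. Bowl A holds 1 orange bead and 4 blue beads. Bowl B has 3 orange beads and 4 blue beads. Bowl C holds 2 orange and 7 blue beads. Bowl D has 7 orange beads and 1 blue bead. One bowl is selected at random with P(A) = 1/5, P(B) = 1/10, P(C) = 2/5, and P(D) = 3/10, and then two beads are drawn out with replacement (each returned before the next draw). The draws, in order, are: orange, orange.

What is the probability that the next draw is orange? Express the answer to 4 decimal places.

0.7789

The likelihood of the observed sequence under each hypothesis: P(data | bowl A) = (1/5)(1/5) = 0.04; P(data | bowl B) = (3/7)(3/7) = 0.18367; P(data | bowl C) = (2/9)(2/9) = 0.049383; P(data | bowl D) = (7/8)(7/8) = 0.76562.
Weighting by the prior gives 1/5 · 0.04 = 0.008, 1/10 · 0.18367 = 0.018367, 2/5 · 0.049383 = 0.019753, 3/10 · 0.76562 = 0.22969; with total 0.27581.
Normalising, the posterior is P(bowl A | data) = 0.029006, P(bowl B | data) = 0.066595, P(bowl C | data) = 0.071619, P(bowl D | data) = 0.83278.
So P(orange next | data) = Σ P(orange next | H) P(H | data) = (1/5)(0.029006) + (3/7)(0.066595) + (2/9)(0.071619) + (7/8)(0.83278) = 0.77894.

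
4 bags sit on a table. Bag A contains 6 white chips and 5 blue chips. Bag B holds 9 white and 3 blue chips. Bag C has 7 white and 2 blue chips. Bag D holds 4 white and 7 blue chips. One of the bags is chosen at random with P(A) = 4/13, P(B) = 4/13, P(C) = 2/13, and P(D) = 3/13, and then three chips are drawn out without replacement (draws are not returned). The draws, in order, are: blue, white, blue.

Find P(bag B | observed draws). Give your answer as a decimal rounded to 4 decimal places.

0.1349

The likelihood of the observed sequence under each hypothesis: P(data | bag A) = (5/11)(6/10)(4/9) = 0.12121; P(data | bag B) = (3/12)(9/11)(2/10) = 0.040909; P(data | bag C) = (2/9)(7/8)(1/7) = 0.027778; P(data | bag D) = (7/11)(4/10)(6/9) = 0.1697.
The prior-weighted likelihoods are 4/13 · 0.12121 = 0.037296, 4/13 · 0.040909 = 0.012587, 2/13 · 0.027778 = 0.0042735, 3/13 · 0.1697 = 0.039161; with total 0.093318.
So P(bag B | data) = (0.012587) / (0.093318) = 0.13489.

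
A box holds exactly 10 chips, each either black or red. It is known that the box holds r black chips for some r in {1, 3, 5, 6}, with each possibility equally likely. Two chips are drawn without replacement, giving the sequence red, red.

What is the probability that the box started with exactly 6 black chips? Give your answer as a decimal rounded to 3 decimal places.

Compute the likelihood of the observed sequence for each case: P(data | r = 1) = (9/10)(8/9) = 4/5; P(data | r = 3) = (7/10)(6/9) = 7/15; P(data | r = 5) = (5/10)(4/9) = 2/9; P(data | r = 6) = (4/10)(3/9) = 2/15.
Weighting by the prior gives 1/4 · 4/5 = 1/5, 1/4 · 7/15 = 7/60, 1/4 · 2/9 = 1/18, 1/4 · 2/15 = 1/30; with total 73/180.
By Bayes' rule, P(r = 6 | data) = (1/30) / (73/180) = 6/73.

0.082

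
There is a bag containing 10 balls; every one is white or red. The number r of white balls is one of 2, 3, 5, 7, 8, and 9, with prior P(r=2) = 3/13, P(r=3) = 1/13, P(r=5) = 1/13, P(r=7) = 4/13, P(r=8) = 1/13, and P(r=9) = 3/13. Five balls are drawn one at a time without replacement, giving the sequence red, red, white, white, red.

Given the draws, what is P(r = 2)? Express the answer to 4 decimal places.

Under each hypothesis, the probability of the observed sequence is: P(data | r = 2) = (8/10)(7/9)(2/8)(1/7)(6/6) = 0.022222; P(data | r = 3) = (7/10)(6/9)(3/8)(2/7)(5/6) = 0.041667; P(data | r = 5) = (5/10)(4/9)(5/8)(4/7)(3/6) = 0.039683; P(data | r = 7) = (3/10)(2/9)(7/8)(6/7)(1/6) = 0.0083333; P(data | r = 8) = (2/10)(1/9)(8/8)(7/7)(0/6) = 0; P(data | r = 9) = (1/10)(0/9) = 0.
Multiplying each by its prior: 3/13 · 0.022222 = 0.0051282, 1/13 · 0.041667 = 0.0032051, 1/13 · 0.039683 = 0.0030525, 4/13 · 0.0083333 = 0.0025641, 1/13 · 0 = 0, 3/13 · 0 = 0; summing to 0.01395.
Therefore the posterior P(r = 2 | data) = (0.0051282) / (0.01395) = 0.36761.

0.3676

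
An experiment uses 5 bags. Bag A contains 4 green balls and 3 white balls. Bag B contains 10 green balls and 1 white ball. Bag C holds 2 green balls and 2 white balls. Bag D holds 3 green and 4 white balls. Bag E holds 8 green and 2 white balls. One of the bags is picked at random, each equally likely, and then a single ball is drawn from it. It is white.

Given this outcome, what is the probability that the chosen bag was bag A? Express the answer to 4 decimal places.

0.2393

For each hypothesis, P(data | H) works out to: P(data | bag A) = (3/7) = 3/7; P(data | bag B) = (1/11) = 1/11; P(data | bag C) = (2/4) = 1/2; P(data | bag D) = (4/7) = 4/7; P(data | bag E) = (2/10) = 1/5.
Multiplying each by its prior: 1/5 · 3/7 = 3/35, 1/5 · 1/11 = 1/55, 1/5 · 1/2 = 1/10, 1/5 · 4/7 = 4/35, 1/5 · 1/5 = 1/25; these sum to 197/550.
By Bayes' rule, P(bag A | data) = (3/35) / (197/550) = 330/1379.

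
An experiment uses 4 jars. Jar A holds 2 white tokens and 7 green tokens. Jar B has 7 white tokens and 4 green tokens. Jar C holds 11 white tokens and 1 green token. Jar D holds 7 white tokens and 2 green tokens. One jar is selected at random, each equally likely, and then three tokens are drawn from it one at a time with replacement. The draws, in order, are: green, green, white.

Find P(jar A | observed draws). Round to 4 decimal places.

For each hypothesis, P(data | H) works out to: P(data | jar A) = (7/9)(7/9)(2/9) = 0.13443; P(data | jar B) = (4/11)(4/11)(7/11) = 0.084147; P(data | jar C) = (1/12)(1/12)(11/12) = 0.0063657; P(data | jar D) = (2/9)(2/9)(7/9) = 0.038409.
Weighting by the prior gives 1/4 · 0.13443 = 0.033608, 1/4 · 0.084147 = 0.021037, 1/4 · 0.0063657 = 0.0015914, 1/4 · 0.038409 = 0.0096022; summing to 0.065838.
So P(jar A | data) = (0.033608) / (0.065838) = 0.51046.

0.5105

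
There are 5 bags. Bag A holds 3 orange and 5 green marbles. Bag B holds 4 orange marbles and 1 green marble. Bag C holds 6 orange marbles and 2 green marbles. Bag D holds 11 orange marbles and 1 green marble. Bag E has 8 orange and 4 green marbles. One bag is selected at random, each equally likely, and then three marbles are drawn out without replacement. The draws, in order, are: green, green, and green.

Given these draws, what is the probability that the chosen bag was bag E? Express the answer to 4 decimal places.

For each hypothesis, P(data | H) works out to: P(data | bag A) = (5/8)(4/7)(3/6) = 0.17857; P(data | bag B) = (1/5)(0/4) = 0; P(data | bag C) = (2/8)(1/7)(0/6) = 0; P(data | bag D) = (1/12)(0/11) = 0; P(data | bag E) = (4/12)(3/11)(2/10) = 0.018182.
The prior-weighted likelihoods are 1/5 · 0.17857 = 0.035714, 1/5 · 0 = 0, 1/5 · 0 = 0, 1/5 · 0 = 0, 1/5 · 0.018182 = 0.0036364; these sum to 0.039351.
By Bayes' rule, P(bag E | data) = (0.0036364) / (0.039351) = 0.092409.

0.0924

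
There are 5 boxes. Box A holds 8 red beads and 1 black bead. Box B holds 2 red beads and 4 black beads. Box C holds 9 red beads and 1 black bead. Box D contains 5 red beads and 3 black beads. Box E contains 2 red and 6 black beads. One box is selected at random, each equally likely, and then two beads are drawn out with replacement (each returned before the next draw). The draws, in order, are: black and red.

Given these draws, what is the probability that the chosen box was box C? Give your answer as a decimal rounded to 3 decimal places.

The likelihood of the observed sequence under each hypothesis: P(data | box A) = (1/9)(8/9) = 0.098765; P(data | box B) = (4/6)(2/6) = 0.22222; P(data | box C) = (1/10)(9/10) = 0.09; P(data | box D) = (3/8)(5/8) = 0.23438; P(data | box E) = (6/8)(2/8) = 0.1875.
Weighting by the prior gives 1/5 · 0.098765 = 0.019753, 1/5 · 0.22222 = 0.044444, 1/5 · 0.09 = 0.018, 1/5 · 0.23438 = 0.046875, 1/5 · 0.1875 = 0.0375; these sum to 0.16657.
So P(box C | data) = (0.018) / (0.16657) = 0.10806.

0.108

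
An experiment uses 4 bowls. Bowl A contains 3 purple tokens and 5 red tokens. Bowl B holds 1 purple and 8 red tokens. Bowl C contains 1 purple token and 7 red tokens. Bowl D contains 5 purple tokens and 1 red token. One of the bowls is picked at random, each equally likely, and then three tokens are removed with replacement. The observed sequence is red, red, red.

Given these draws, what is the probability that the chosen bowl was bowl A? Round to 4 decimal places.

0.1506

The likelihood of the observed sequence under each hypothesis: P(data | bowl A) = (5/8)(5/8)(5/8) = 0.24414; P(data | bowl B) = (8/9)(8/9)(8/9) = 0.70233; P(data | bowl C) = (7/8)(7/8)(7/8) = 0.66992; P(data | bowl D) = (1/6)(1/6)(1/6) = 0.0046296.
Multiplying each by its prior: 1/4 · 0.24414 = 0.061035, 1/4 · 0.70233 = 0.17558, 1/4 · 0.66992 = 0.16748, 1/4 · 0.0046296 = 0.0011574; with total 0.40526.
By Bayes' rule, P(bowl A | data) = (0.061035) / (0.40526) = 0.15061.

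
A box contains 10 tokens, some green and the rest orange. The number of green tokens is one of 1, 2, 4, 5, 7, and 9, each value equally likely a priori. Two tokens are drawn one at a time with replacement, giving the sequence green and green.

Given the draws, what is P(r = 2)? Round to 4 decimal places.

0.0227

Under each hypothesis, the probability of the observed sequence is: P(data | r = 1) = (1/10)(1/10) = 1/100; P(data | r = 2) = (2/10)(2/10) = 1/25; P(data | r = 4) = (4/10)(4/10) = 4/25; P(data | r = 5) = (5/10)(5/10) = 1/4; P(data | r = 7) = (7/10)(7/10) = 49/100; P(data | r = 9) = (9/10)(9/10) = 81/100.
Weighting by the prior gives 1/6 · 1/100 = 1/600, 1/6 · 1/25 = 1/150, 1/6 · 4/25 = 2/75, 1/6 · 1/4 = 1/24, 1/6 · 49/100 = 49/600, 1/6 · 81/100 = 27/200; these sum to 22/75.
Therefore the posterior P(r = 2 | data) = (1/150) / (22/75) = 1/44.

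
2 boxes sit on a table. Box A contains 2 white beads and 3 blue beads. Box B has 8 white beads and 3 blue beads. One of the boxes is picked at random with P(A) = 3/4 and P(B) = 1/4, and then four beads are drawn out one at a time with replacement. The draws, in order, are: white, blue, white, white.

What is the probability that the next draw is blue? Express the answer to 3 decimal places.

For each hypothesis, P(data | H) works out to: P(data | box A) = (2/5)(3/5)(2/5)(2/5) = 0.0384; P(data | box B) = (8/11)(3/11)(8/11)(8/11) = 0.10491.
Multiplying each by its prior: 3/4 · 0.0384 = 0.0288, 1/4 · 0.10491 = 0.026228; summing to 0.055028.
The posterior is then P(box A | data) = 0.52337, P(box B | data) = 0.47663.
The predictive probability is P(blue next | data) = (3/5)(0.52337) + (3/11)(0.47663) = 0.44401.

0.444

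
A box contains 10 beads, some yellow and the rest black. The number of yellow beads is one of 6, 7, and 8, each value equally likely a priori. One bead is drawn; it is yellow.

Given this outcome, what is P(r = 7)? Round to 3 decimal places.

For each hypothesis, P(data | H) works out to: P(data | r = 6) = (6/10) = 3/5; P(data | r = 7) = (7/10) = 7/10; P(data | r = 8) = (8/10) = 4/5.
Weighting by the prior gives 1/3 · 3/5 = 1/5, 1/3 · 7/10 = 7/30, 1/3 · 4/5 = 4/15; summing to 7/10.
By Bayes' rule, P(r = 7 | data) = (7/30) / (7/10) = 1/3.

0.333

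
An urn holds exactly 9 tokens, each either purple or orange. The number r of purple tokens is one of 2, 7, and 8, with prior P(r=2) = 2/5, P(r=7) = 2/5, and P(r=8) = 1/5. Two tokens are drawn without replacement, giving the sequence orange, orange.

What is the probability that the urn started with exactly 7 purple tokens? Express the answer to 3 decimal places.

Under each hypothesis, the probability of the observed sequence is: P(data | r = 2) = (7/9)(6/8) = 7/12; P(data | r = 7) = (2/9)(1/8) = 1/36; P(data | r = 8) = (1/9)(0/8) = 0.
Weighting by the prior gives 2/5 · 7/12 = 7/30, 2/5 · 1/36 = 1/90, 1/5 · 0 = 0; with total 11/45.
By Bayes' rule, P(r = 7 | data) = (1/90) / (11/45) = 1/22.

0.045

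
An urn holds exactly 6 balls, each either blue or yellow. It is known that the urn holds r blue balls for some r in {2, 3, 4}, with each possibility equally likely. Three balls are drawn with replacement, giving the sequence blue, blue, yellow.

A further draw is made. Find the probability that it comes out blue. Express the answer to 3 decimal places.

0.536

Under each hypothesis, the probability of the observed sequence is: P(data | r = 2) = (2/6)(2/6)(4/6) = 2/27; P(data | r = 3) = (3/6)(3/6)(3/6) = 1/8; P(data | r = 4) = (4/6)(4/6)(2/6) = 4/27.
Weighting by the prior gives 1/3 · 2/27 = 2/81, 1/3 · 1/8 = 1/24, 1/3 · 4/27 = 4/81; these sum to 25/216.
Normalising, the posterior is P(r = 2 | data) = 16/75, P(r = 3 | data) = 9/25, P(r = 4 | data) = 32/75.
The predictive probability is P(blue next | data) = (1/3)(16/75) + (1/2)(9/25) + (2/3)(32/75) = 241/450.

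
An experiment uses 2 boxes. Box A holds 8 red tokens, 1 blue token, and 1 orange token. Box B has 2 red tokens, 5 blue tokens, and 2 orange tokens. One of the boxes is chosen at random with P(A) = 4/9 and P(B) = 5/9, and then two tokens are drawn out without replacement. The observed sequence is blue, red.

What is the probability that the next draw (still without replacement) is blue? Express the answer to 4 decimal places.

0.3779

Compute the likelihood of the observed sequence for each case: P(data | box A) = (1/10)(8/9) = 4/45; P(data | box B) = (5/9)(2/8) = 5/36.
Weighting by the prior gives 4/9 · 4/45 = 16/405, 5/9 · 5/36 = 25/324; these sum to 7/60.
The posterior is then P(box A | data) = 0.33862, P(box B | data) = 0.66138.
The predictive probability is P(blue next | data) = (0)(0.33862) + (4/7)(0.66138) = 0.37793.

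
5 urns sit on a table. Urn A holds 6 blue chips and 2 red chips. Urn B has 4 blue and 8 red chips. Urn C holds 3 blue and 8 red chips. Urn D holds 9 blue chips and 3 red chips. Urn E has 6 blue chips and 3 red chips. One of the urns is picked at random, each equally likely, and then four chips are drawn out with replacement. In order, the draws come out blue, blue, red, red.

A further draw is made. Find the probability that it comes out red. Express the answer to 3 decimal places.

Under each hypothesis, the probability of the observed sequence is: P(data | urn A) = (6/8)(6/8)(2/8)(2/8) = 0.035156; P(data | urn B) = (4/12)(4/12)(8/12)(8/12) = 0.049383; P(data | urn C) = (3/11)(3/11)(8/11)(8/11) = 0.039342; P(data | urn D) = (9/12)(9/12)(3/12)(3/12) = 0.035156; P(data | urn E) = (6/9)(6/9)(3/9)(3/9) = 0.049383.
Weighting by the prior gives 1/5 · 0.035156 = 0.0070313, 1/5 · 0.049383 = 0.0098765, 1/5 · 0.039342 = 0.0078683, 1/5 · 0.035156 = 0.0070313, 1/5 · 0.049383 = 0.0098765; with total 0.041684.
The posterior is then P(urn A | data) = 0.16868, P(urn B | data) = 0.23694, P(urn C | data) = 0.18876, P(urn D | data) = 0.16868, P(urn E | data) = 0.23694.
So P(red next | data) = Σ P(red next | H) P(H | data) = (1/4)(0.16868) + (2/3)(0.23694) + (8/11)(0.18876) + (1/4)(0.16868) + (1/3)(0.23694) = 0.45856.

0.459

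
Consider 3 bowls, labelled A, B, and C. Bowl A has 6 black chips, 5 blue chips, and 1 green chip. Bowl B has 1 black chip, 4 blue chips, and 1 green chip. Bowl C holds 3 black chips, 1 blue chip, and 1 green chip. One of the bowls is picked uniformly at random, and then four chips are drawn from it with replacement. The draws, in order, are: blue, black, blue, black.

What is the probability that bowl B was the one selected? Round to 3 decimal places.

Under each hypothesis, the probability of the observed sequence is: P(data | bowl A) = (5/12)(6/12)(5/12)(6/12) = 0.043403; P(data | bowl B) = (4/6)(1/6)(4/6)(1/6) = 0.012346; P(data | bowl C) = (1/5)(3/5)(1/5)(3/5) = 0.0144.
Multiplying each by its prior: 1/3 · 0.043403 = 0.014468, 1/3 · 0.012346 = 0.0041152, 1/3 · 0.0144 = 0.0048; these sum to 0.023383.
By Bayes' rule, P(bowl B | data) = (0.0041152) / (0.023383) = 0.17599.

0.176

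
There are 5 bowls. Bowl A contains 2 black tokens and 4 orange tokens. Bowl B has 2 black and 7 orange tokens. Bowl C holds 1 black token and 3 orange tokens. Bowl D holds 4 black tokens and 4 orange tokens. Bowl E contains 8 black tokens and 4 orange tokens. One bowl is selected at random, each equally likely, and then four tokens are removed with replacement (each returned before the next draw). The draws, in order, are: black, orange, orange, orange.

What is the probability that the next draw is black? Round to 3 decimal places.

Compute the likelihood of the observed sequence for each case: P(data | bowl A) = (2/6)(4/6)(4/6)(4/6) = 0.098765; P(data | bowl B) = (2/9)(7/9)(7/9)(7/9) = 0.10456; P(data | bowl C) = (1/4)(3/4)(3/4)(3/4) = 0.10547; P(data | bowl D) = (4/8)(4/8)(4/8)(4/8) = 0.0625; P(data | bowl E) = (8/12)(4/12)(4/12)(4/12) = 0.024691.
The prior-weighted likelihoods are 1/5 · 0.098765 = 0.019753, 1/5 · 0.10456 = 0.020911, 1/5 · 0.10547 = 0.021094, 1/5 · 0.0625 = 0.0125, 1/5 · 0.024691 = 0.0049383; summing to 0.079197.
The posterior is then P(bowl A | data) = 0.24942, P(bowl B | data) = 0.26404, P(bowl C | data) = 0.26635, P(bowl D | data) = 0.15784, P(bowl E | data) = 0.062355.
The predictive probability is P(black next | data) = (1/3)(0.24942) + (2/9)(0.26404) + (1/4)(0.26635) + (1/2)(0.15784) + (2/3)(0.062355) = 0.32889.

0.329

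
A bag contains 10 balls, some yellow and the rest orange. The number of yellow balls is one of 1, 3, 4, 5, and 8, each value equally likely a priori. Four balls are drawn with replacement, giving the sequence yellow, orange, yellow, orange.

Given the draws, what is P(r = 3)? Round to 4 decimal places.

0.2228

The likelihood of the observed sequence under each hypothesis: P(data | r = 1) = (1/10)(9/10)(1/10)(9/10) = 0.0081; P(data | r = 3) = (3/10)(7/10)(3/10)(7/10) = 0.0441; P(data | r = 4) = (4/10)(6/10)(4/10)(6/10) = 0.0576; P(data | r = 5) = (5/10)(5/10)(5/10)(5/10) = 0.0625; P(data | r = 8) = (8/10)(2/10)(8/10)(2/10) = 0.0256.
Weighting by the prior gives 1/5 · 0.0081 = 0.00162, 1/5 · 0.0441 = 0.00882, 1/5 · 0.0576 = 0.01152, 1/5 · 0.0625 = 0.0125, 1/5 · 0.0256 = 0.00512; summing to 0.03958.
Hence P(r = 3 | data) = (0.00882) / (0.03958) = 0.22284.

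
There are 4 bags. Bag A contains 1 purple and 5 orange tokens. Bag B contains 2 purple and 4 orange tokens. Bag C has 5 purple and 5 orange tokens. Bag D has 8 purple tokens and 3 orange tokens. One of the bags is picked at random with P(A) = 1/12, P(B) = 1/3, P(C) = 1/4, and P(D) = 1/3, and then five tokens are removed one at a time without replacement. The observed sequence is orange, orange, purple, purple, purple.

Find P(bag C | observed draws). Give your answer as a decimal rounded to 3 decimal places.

For each hypothesis, P(data | H) works out to: P(data | bag A) = (5/6)(4/5)(1/4)(0/3) = 0; P(data | bag B) = (4/6)(3/5)(2/4)(1/3)(0/2) = 0; P(data | bag C) = (5/10)(4/9)(5/8)(4/7)(3/6) = 0.039683; P(data | bag D) = (3/11)(2/10)(8/9)(7/8)(6/7) = 0.036364.
Multiplying each by its prior: 1/12 · 0 = 0, 1/3 · 0 = 0, 1/4 · 0.039683 = 0.0099206, 1/3 · 0.036364 = 0.012121; these sum to 0.022042.
Hence P(bag C | data) = (0.0099206) / (0.022042) = 0.45008.

0.450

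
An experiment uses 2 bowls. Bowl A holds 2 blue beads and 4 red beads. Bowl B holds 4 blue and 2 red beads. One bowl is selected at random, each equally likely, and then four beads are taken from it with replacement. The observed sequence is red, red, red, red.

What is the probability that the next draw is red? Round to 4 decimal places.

For each hypothesis, P(data | H) works out to: P(data | bowl A) = (4/6)(4/6)(4/6)(4/6) = 16/81; P(data | bowl B) = (2/6)(2/6)(2/6)(2/6) = 1/81.
Weighting by the prior gives 1/2 · 16/81 = 8/81, 1/2 · 1/81 = 1/162; these sum to 17/162.
The posterior is then P(bowl A | data) = 16/17, P(bowl B | data) = 1/17.
Averaging over the posterior, P(red next | data) = (2/3)(16/17) + (1/3)(1/17) = 11/17.

0.6471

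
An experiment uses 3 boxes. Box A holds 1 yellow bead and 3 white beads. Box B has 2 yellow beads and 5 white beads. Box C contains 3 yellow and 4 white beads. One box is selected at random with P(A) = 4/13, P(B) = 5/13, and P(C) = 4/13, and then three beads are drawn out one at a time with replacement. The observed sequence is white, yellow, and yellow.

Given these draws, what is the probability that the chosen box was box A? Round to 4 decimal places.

For each hypothesis, P(data | H) works out to: P(data | box A) = (3/4)(1/4)(1/4) = 0.046875; P(data | box B) = (5/7)(2/7)(2/7) = 0.058309; P(data | box C) = (4/7)(3/7)(3/7) = 0.10496.
Multiplying each by its prior: 4/13 · 0.046875 = 0.014423, 5/13 · 0.058309 = 0.022427, 4/13 · 0.10496 = 0.032294; summing to 0.069144.
By Bayes' rule, P(box A | data) = (0.014423) / (0.069144) = 0.2086.

0.2086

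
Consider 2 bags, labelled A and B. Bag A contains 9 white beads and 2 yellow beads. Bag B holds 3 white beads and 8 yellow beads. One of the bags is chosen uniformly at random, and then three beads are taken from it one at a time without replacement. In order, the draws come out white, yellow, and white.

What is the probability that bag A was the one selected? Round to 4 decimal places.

0.7500

The likelihood of the observed sequence under each hypothesis: P(data | bag A) = (9/11)(2/10)(8/9) = 8/55; P(data | bag B) = (3/11)(8/10)(2/9) = 8/165.
Weighting by the prior gives 1/2 · 8/55 = 4/55, 1/2 · 8/165 = 4/165; with total 16/165.
Therefore the posterior P(bag A | data) = (4/55) / (16/165) = 3/4.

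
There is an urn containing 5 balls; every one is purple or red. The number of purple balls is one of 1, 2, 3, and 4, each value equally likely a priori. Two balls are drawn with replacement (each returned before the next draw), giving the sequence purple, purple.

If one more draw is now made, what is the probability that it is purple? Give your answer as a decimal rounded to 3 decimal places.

0.667

For each hypothesis, P(data | H) works out to: P(data | r = 1) = (1/5)(1/5) = 1/25; P(data | r = 2) = (2/5)(2/5) = 4/25; P(data | r = 3) = (3/5)(3/5) = 9/25; P(data | r = 4) = (4/5)(4/5) = 16/25.
Weighting by the prior gives 1/4 · 1/25 = 1/100, 1/4 · 4/25 = 1/25, 1/4 · 9/25 = 9/100, 1/4 · 16/25 = 4/25; summing to 3/10.
Normalising, the posterior is P(r = 1 | data) = 1/30, P(r = 2 | data) = 2/15, P(r = 3 | data) = 3/10, P(r = 4 | data) = 8/15.
So P(purple next | data) = Σ P(purple next | H) P(H | data) = (1/5)(1/30) + (2/5)(2/15) + (3/5)(3/10) + (4/5)(8/15) = 2/3.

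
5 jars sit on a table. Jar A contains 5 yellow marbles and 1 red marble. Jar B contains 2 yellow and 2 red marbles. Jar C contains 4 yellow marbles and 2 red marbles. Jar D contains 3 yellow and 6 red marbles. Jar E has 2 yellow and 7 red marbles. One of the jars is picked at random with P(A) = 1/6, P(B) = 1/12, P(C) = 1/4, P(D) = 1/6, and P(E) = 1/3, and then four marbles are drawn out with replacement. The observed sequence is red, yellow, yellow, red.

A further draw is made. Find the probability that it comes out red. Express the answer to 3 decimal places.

Compute the likelihood of the observed sequence for each case: P(data | jar A) = (1/6)(5/6)(5/6)(1/6) = 0.01929; P(data | jar B) = (2/4)(2/4)(2/4)(2/4) = 0.0625; P(data | jar C) = (2/6)(4/6)(4/6)(2/6) = 0.049383; P(data | jar D) = (6/9)(3/9)(3/9)(6/9) = 0.049383; P(data | jar E) = (7/9)(2/9)(2/9)(7/9) = 0.029873.
The prior-weighted likelihoods are 1/6 · 0.01929 = 0.003215, 1/12 · 0.0625 = 0.0052083, 1/4 · 0.049383 = 0.012346, 1/6 · 0.049383 = 0.0082305, 1/3 · 0.029873 = 0.0099578; with total 0.038957.
Dividing through by the total gives posterior P(jar A | data) = 0.082527, P(jar B | data) = 0.13369, P(jar C | data) = 0.3169, P(jar D | data) = 0.21127, P(jar E | data) = 0.25561.
So P(red next | data) = Σ P(red next | H) P(H | data) = (1/6)(0.082527) + (1/2)(0.13369) + (1/3)(0.3169) + (2/3)(0.21127) + (7/9)(0.25561) = 0.52589.

0.526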